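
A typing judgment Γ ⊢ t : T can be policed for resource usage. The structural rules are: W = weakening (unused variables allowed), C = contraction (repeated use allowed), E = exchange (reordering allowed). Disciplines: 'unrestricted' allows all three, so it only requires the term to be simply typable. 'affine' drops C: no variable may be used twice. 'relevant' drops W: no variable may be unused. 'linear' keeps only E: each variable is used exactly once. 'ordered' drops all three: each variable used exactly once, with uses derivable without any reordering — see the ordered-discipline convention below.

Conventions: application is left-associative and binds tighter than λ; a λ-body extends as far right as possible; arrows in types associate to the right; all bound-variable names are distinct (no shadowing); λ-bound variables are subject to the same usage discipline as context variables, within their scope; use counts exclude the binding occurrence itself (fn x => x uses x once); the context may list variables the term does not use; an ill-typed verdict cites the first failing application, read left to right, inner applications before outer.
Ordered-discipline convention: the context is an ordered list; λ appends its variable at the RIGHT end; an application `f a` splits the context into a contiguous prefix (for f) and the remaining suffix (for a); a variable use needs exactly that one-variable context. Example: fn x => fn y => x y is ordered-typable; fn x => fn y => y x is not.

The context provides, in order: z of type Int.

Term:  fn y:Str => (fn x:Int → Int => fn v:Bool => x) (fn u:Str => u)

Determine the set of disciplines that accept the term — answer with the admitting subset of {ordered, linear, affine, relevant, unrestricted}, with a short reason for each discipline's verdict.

admitted by: none
usage: z: 0×; y (λ-bound): 0×; x (λ-bound): 1×; v (λ-bound): 0×; u (λ-bound): 1×
uses in reading order: x, u
typing: ill-typed: argument of type Str → Str where Int → Int is required
ordered ✗ (a type mismatch blocks all five)
linear ✗ (the type mismatch rejects it)
affine ✗ (not simply typable)
relevant ✗ (fails simple typing)
unrestricted ✗ (a type mismatch blocks all five)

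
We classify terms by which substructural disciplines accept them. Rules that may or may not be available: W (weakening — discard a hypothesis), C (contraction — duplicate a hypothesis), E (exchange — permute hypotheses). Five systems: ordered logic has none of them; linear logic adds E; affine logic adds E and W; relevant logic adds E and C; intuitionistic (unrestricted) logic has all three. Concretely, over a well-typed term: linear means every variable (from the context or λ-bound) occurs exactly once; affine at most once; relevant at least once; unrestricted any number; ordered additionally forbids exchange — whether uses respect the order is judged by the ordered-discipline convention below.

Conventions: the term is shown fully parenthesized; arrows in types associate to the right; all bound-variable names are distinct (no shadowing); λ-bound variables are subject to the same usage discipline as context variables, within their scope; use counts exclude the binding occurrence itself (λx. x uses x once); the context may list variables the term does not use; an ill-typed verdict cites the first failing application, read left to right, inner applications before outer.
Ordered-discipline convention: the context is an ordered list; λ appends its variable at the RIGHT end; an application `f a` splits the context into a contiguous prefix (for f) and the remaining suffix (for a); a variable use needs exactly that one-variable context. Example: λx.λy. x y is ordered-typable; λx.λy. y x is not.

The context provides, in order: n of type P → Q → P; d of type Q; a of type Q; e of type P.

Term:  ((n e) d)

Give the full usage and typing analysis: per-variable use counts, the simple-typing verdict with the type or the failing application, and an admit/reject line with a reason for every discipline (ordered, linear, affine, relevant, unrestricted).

counts: n ×1, d ×1, a ×0, e ×1
use order (left to right): n, e, d
typing: ✓ — P
ordered: ✗, needs weakening: a unused
linear: ✗, needs weakening: a unused
affine: ✓, at most one use each (n, d, a, e)
relevant: ✗, needs weakening: a unused
unrestricted: ✓, typability at P is all that's needed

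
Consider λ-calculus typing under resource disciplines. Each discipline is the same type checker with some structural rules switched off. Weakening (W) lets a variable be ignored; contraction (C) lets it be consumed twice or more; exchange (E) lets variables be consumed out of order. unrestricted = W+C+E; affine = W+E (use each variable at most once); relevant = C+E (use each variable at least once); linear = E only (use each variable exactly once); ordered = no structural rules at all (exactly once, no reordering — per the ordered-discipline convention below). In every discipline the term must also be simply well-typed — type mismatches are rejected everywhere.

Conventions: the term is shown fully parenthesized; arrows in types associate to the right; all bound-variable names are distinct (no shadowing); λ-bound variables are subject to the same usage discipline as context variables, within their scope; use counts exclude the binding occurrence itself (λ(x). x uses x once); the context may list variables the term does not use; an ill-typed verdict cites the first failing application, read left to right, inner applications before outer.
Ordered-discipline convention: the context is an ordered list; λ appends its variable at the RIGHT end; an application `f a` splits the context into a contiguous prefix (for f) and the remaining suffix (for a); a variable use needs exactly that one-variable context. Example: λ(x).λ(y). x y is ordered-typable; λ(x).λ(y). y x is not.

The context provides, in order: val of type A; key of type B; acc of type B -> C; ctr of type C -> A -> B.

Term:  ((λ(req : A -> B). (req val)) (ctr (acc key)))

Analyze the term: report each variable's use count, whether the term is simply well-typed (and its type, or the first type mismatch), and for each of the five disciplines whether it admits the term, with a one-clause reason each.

variable uses: val: 1; key: 1; acc: 1; ctr: 1; req [bound]: 1
uses in reading order: req, val, ctr, acc, key
typing: well-typed — term : B
ordered ✗ (needs exchange: uses follow req, val, ctr, acc, key)
linear ✓ (single use per variable (val, key, acc, ctr, req))
affine ✓ (at most one use each (val, key, acc, ctr, req))
relevant ✓ (none of val, key, acc, ctr, req goes unused)
unrestricted ✓ (simply typable at B; W, C, E all held)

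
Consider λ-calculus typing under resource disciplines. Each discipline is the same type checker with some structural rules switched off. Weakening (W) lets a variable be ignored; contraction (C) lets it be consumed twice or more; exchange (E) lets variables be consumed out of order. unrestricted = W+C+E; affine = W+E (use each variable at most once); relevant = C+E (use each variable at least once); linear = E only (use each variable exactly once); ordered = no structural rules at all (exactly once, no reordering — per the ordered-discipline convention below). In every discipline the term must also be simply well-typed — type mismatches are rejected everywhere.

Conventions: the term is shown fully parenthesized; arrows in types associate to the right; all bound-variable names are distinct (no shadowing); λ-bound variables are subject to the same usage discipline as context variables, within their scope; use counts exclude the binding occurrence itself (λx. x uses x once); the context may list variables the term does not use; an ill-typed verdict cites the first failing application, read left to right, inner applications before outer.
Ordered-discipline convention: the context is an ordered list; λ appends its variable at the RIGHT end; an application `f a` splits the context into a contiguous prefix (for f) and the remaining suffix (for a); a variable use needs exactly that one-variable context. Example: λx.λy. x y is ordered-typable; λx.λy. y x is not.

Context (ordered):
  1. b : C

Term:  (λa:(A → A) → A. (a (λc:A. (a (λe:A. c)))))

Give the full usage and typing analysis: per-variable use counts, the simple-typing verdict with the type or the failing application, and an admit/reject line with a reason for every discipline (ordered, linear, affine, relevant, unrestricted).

usage: b=0, a [bound]=2, c [bound]=1, e [bound]=0
use order (left to right): a, a, c
typing: the term checks, with type ((A → A) → A) → A
ordered: ✗, uses contraction: a ×2; b, e left unused
linear: ✗, uses contraction: a ×2; b, e left unused
affine: ✗, uses contraction: a ×2
relevant: ✗, b, e left unused
unrestricted: ✓, well-typed at ((A → A) → A) → A; no restrictions here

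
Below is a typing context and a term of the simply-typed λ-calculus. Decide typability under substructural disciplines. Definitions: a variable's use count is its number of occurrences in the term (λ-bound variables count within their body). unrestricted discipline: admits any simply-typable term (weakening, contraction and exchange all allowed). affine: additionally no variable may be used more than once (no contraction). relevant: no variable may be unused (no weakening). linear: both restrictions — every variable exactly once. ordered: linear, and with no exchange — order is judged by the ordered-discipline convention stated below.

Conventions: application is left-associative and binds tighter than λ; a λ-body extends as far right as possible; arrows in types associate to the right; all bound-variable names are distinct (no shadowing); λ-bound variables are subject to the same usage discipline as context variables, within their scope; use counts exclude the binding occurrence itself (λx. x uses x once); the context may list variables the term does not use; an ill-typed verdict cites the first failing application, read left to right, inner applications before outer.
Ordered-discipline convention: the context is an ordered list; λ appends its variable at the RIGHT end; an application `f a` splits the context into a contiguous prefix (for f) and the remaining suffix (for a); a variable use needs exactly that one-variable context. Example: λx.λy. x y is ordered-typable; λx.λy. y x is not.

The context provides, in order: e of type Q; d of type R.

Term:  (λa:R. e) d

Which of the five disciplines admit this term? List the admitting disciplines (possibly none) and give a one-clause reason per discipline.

admitting disciplines: affine, unrestricted
variable uses: e=1, d=1, a [bound]=0
use order (left to right): e, d
typing: well-typed — term : Q
ordered: ✗ — a never used (weakening)
linear: ✗ — a never used (weakening)
affine: ✓ — at most one use each (e, d, a)
relevant: ✗ — a never used (weakening)
unrestricted: ✓ — type-checks (Q) and nothing is barred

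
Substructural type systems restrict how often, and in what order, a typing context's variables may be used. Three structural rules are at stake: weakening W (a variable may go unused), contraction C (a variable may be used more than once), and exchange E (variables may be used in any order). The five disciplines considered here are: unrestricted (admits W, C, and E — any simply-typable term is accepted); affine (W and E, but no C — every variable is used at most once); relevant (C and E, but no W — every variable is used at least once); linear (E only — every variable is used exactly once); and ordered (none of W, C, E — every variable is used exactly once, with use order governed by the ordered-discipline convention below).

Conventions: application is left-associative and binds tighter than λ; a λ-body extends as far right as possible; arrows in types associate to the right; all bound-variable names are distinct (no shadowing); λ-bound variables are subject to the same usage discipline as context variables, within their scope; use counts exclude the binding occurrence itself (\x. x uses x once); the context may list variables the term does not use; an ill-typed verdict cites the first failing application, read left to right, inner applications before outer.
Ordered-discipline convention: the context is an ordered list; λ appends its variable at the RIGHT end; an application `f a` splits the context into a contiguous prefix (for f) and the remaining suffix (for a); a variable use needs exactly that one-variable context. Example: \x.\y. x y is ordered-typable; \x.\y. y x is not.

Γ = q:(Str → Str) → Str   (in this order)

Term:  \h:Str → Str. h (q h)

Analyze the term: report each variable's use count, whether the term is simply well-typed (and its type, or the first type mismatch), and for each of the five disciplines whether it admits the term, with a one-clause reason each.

variable uses: q: 1, h (bound): 2
uses in reading order: h, q, h
typing: well-typed at (Str → Str) → Str
ordered: ✗, repeated use of h ×2
linear: ✗, repeated use of h ×2
affine: ✗, repeated use of h ×2
relevant: ✓, q, h: all used, weakening unneeded
unrestricted: ✓, typability at (Str → Str) → Str is all that's needed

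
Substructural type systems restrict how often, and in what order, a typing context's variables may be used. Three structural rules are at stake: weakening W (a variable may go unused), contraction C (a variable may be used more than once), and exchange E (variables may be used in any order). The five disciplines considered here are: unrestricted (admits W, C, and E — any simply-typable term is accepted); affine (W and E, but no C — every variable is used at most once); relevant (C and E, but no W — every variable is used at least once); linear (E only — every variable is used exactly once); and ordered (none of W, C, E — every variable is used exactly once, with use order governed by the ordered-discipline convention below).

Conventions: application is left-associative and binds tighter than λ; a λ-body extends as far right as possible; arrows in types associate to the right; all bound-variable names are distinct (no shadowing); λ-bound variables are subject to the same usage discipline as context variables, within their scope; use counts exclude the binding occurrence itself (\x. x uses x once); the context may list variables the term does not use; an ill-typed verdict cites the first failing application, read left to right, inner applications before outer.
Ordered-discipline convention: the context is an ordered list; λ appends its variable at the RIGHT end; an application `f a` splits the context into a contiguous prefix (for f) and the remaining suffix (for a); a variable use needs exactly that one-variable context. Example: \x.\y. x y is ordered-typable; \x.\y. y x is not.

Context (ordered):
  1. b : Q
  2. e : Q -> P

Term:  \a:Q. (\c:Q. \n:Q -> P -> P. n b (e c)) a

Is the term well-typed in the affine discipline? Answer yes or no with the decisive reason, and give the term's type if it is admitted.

yes — b, e, a, c, n: no repeats, contraction unneeded; term : Q -> (Q -> P -> P) -> P
counts: b=1; e=1; a (bound)=1; c (bound)=1; n (bound)=1
use order (left to right): n, b, e, c, a
typing: ✓ — Q -> (Q -> P -> P) -> P
summary: ordered ✗, linear ✓, affine ✓, relevant ✓, unrestricted ✓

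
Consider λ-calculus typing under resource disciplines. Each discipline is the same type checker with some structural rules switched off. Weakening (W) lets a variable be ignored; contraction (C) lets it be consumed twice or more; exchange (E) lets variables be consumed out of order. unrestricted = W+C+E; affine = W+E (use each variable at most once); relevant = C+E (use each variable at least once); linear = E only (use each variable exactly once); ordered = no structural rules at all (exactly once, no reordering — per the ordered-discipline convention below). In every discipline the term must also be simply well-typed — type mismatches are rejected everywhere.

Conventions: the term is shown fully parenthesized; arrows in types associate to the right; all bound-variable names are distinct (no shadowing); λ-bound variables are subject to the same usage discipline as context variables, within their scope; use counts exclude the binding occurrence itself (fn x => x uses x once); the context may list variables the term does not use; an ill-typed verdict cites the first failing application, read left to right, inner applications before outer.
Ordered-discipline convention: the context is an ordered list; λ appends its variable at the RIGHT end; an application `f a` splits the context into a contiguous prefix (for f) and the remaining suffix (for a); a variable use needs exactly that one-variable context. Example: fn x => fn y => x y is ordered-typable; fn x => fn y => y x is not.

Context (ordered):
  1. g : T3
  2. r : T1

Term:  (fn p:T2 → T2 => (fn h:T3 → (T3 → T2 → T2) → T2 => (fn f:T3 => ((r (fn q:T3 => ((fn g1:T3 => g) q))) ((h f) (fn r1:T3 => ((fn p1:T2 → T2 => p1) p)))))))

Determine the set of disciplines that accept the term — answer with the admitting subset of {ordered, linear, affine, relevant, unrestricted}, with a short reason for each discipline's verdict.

accepted by: none
usage: g: 1, r: 1, p [bound]: 1, h [bound]: 1, f [bound]: 1, q [bound]: 1, g1 [bound]: 0, r1 [bound]: 0, p1 [bound]: 1
use order (left to right): r, g, q, h, f, p1, p
typing: ill-typed: applying a non-function (T1)
ordered ✗ (not simply typable)
linear ✗ (fails simple typing)
affine ✗ (a type mismatch blocks all five)
relevant ✗ (the type mismatch rejects it)
unrestricted ✗ (not simply typable)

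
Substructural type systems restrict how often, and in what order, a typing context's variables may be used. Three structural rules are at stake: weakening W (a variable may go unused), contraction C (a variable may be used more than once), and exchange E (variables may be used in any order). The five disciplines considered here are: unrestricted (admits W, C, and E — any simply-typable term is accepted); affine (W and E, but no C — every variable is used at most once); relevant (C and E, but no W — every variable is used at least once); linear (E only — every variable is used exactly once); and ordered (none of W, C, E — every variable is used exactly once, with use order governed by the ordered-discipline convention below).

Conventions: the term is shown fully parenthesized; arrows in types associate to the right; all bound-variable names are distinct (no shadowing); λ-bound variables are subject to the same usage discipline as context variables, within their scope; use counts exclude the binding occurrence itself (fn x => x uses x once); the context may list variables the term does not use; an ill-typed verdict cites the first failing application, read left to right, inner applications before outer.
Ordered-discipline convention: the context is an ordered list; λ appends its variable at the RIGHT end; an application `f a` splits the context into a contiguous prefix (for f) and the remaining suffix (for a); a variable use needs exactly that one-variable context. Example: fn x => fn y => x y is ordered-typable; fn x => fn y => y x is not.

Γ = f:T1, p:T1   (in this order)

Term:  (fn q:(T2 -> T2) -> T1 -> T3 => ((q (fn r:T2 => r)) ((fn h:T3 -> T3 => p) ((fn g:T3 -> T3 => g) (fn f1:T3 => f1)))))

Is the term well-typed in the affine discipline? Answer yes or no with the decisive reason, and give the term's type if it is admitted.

yes — none of f, p, q, r, h, g, f1 used more than once; term : ((T2 -> T2) -> T1 -> T3) -> T3
use counts: f: 0; p: 1; q (λ-bound): 1; r (λ-bound): 1; h (λ-bound): 0; g (λ-bound): 1; f1 (λ-bound): 1
uses in reading order: q, r, p, g, f1
typing: the term checks, with type ((T2 -> T2) -> T1 -> T3) -> T3
summary: ordered ✗; linear ✗; affine ✓; relevant ✗; unrestricted ✓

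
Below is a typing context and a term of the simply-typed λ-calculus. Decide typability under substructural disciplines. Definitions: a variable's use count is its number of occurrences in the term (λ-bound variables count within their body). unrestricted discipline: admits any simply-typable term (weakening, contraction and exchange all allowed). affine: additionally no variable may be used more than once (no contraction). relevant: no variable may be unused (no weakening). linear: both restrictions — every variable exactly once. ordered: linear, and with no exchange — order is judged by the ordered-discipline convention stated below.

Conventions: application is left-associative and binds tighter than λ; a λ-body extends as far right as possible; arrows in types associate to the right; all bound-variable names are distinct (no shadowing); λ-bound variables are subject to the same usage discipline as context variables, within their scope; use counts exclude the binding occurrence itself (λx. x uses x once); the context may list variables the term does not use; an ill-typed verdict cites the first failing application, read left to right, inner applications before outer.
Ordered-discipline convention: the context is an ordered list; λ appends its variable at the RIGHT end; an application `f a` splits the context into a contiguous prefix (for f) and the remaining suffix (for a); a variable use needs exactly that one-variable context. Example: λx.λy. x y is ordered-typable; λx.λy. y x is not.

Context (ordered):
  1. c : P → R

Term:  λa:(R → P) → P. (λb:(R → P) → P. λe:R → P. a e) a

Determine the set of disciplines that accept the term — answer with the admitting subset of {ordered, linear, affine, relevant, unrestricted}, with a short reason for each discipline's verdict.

admitted in: unrestricted
usage: c ×0, a (bound) ×2, b (bound) ×0, e (bound) ×1
use order (left to right): a, e, a
typing: well-typed — term : ((R → P) → P) → (R → P) → P
ordered: ✗, repeated use of a ×2; c, b left unused
linear: ✗, repeated use of a ×2; c, b left unused
affine: ✗, repeated use of a ×2
relevant: ✗, c, b left unused
unrestricted: ✓, well-typed at ((R → P) → P) → (R → P) → P; no restrictions here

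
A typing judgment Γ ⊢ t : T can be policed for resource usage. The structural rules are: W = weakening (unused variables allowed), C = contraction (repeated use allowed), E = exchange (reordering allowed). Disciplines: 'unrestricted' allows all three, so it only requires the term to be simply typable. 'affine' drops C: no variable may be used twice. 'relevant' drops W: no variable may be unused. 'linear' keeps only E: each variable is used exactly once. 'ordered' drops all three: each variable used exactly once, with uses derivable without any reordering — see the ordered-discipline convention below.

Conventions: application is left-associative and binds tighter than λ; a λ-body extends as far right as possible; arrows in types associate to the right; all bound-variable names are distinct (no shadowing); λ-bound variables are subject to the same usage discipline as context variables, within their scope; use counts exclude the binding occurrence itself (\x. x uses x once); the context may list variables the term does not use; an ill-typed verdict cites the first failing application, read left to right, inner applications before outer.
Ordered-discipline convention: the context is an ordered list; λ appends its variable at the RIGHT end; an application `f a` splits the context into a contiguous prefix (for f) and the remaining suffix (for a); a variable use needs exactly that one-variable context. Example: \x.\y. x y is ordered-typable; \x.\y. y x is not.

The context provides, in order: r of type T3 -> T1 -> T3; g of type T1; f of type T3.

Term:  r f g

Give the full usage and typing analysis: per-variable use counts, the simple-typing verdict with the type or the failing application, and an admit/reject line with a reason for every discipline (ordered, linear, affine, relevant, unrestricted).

variable uses: r=1, g=1, f=1
order of uses: r, f, g
typing: ✓ — T3
ordered: ✗ — needs exchange: uses follow r, f, g
linear: ✓ — r, g, f: one use apiece
affine: ✓ — at most one use each (r, g, f)
relevant: ✓ — every one of r, g, f appears
unrestricted: ✓ — type-checks (T3) and nothing is barred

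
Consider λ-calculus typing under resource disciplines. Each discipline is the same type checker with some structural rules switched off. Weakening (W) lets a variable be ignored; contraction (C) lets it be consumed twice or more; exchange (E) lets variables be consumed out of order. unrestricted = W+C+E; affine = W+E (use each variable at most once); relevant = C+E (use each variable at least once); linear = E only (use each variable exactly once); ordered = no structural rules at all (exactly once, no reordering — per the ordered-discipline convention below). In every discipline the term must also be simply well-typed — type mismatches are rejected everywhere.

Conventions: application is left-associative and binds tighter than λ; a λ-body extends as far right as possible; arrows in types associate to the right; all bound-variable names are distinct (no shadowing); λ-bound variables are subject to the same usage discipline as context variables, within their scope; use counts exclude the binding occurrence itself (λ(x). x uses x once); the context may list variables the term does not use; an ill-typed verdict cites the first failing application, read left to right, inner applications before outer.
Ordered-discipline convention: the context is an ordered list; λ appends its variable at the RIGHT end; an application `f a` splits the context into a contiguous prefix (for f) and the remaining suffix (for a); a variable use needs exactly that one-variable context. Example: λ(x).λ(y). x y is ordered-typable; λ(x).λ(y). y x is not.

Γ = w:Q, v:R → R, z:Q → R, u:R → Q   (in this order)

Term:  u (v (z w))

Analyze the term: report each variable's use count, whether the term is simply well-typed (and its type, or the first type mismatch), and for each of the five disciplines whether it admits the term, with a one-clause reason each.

variable uses: w: 1×, v: 1×, z: 1×, u: 1×
uses in reading order: u, v, z, w
typing: well-typed at Q
ordered: ✗ — no ordered split (uses run u, v, z, w)
linear: ✓ — single use per variable (w, v, z, u)
affine: ✓ — at most one use each (w, v, z, u)
relevant: ✓ — every one of w, v, z, u appears
unrestricted: ✓ — simply typable at Q; W, C, E all held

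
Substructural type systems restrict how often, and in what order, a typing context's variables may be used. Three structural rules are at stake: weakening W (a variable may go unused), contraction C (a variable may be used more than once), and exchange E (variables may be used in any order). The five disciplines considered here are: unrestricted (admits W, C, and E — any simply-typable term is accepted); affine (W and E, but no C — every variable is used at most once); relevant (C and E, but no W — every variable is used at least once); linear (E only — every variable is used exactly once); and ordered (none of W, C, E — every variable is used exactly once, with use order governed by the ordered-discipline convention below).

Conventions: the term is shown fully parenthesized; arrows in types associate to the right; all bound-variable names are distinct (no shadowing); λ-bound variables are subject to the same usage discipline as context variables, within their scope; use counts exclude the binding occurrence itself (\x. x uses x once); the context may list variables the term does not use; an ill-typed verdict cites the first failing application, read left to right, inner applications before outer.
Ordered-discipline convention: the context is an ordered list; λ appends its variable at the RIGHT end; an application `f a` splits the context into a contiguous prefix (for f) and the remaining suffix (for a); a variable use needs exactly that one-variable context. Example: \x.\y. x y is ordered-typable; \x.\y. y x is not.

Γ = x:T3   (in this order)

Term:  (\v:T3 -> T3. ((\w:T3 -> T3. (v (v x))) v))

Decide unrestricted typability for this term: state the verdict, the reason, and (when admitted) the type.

yes — well-typed at (T3 -> T3) -> T3; no restrictions here; term : (T3 -> T3) -> T3
usage: x ×1, v [bound] ×3, w [bound] ×0
order of uses: v, v, x, v
typing: well-typed — term : (T3 -> T3) -> T3
across the five disciplines: ordered ✗, linear ✗, affine ✗, relevant ✗, unrestricted ✓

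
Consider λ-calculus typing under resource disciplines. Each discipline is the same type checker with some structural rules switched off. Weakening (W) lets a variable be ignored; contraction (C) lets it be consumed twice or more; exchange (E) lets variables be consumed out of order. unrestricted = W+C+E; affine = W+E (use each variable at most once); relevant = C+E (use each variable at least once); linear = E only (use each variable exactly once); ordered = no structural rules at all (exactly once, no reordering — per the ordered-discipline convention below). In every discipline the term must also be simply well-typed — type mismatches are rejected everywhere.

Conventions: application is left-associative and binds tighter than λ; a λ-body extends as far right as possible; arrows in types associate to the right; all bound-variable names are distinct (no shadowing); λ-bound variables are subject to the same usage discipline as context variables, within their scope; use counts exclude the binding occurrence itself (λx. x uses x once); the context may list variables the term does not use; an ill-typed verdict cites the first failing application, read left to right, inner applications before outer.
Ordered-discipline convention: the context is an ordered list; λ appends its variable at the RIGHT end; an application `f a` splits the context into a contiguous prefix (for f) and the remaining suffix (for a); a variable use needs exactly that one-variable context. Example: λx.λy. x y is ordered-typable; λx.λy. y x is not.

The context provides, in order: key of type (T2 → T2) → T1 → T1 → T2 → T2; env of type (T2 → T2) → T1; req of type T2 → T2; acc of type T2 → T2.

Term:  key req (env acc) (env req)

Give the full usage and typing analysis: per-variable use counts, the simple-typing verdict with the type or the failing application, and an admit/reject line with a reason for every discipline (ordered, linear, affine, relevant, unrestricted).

usage: key ×1, env ×2, req ×2, acc ×1
order of uses: key, req, env, acc, env, req
typing: ✓ — T2 → T2
ordered: ✗, needs contraction — env ×2, req ×2
linear: ✗, needs contraction — env ×2, req ×2
affine: ✗, needs contraction — env ×2, req ×2
relevant: ✓, at least one use each (key, env, req, acc)
unrestricted: ✓, typability at T2 → T2 is all that's needed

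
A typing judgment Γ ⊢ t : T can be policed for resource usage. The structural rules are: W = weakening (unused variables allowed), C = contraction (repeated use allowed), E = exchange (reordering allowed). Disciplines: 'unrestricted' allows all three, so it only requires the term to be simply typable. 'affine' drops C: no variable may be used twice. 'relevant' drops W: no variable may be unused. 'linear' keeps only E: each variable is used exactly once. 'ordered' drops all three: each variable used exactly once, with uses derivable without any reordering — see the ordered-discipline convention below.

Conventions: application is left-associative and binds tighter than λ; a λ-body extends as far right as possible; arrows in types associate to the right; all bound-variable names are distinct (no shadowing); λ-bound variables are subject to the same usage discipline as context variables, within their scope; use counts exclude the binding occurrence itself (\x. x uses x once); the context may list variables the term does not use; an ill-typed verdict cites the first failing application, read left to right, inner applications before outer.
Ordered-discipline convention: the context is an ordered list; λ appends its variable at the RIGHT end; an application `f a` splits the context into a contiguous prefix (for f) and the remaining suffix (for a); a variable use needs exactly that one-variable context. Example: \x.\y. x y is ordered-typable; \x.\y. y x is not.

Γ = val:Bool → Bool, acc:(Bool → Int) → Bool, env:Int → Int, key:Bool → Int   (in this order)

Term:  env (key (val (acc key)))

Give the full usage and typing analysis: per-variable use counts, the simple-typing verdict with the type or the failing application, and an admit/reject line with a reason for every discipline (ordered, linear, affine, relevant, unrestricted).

counts: val=1, acc=1, env=1, key=2
use order (left to right): env, key, val, acc, key
typing: well-typed at Int
ordered: ✗ — uses contraction: key ×2
linear: ✗ — uses contraction: key ×2
affine: ✗ — uses contraction: key ×2
relevant: ✓ — none of val, acc, env, key goes unused
unrestricted: ✓ — typability at Int is all that's needed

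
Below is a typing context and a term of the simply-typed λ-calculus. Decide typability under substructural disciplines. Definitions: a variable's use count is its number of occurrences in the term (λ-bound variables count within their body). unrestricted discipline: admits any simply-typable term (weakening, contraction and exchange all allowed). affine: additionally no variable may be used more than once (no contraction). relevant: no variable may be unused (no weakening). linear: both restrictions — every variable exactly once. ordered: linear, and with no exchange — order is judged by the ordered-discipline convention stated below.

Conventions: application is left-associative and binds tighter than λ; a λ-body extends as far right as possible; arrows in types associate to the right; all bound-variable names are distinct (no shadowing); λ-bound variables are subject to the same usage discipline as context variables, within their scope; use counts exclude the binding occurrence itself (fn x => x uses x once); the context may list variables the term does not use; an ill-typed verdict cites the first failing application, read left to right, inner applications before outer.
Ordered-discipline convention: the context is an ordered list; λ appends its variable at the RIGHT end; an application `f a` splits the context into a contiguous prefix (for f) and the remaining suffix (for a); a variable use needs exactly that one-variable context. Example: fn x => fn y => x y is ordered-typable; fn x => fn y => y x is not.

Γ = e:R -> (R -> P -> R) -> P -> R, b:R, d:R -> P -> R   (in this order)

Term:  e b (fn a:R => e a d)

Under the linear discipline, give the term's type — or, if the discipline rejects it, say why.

not well-typed under linear — repeated use of e ×2
counts: e: 2; b: 1; d: 1; a [bound]: 1
use order (left to right): e, b, e, a, d
typing: well-typed — term : P -> R
per-discipline verdicts: ordered ✗ · linear ✗ · affine ✗ · relevant ✓ · unrestricted ✓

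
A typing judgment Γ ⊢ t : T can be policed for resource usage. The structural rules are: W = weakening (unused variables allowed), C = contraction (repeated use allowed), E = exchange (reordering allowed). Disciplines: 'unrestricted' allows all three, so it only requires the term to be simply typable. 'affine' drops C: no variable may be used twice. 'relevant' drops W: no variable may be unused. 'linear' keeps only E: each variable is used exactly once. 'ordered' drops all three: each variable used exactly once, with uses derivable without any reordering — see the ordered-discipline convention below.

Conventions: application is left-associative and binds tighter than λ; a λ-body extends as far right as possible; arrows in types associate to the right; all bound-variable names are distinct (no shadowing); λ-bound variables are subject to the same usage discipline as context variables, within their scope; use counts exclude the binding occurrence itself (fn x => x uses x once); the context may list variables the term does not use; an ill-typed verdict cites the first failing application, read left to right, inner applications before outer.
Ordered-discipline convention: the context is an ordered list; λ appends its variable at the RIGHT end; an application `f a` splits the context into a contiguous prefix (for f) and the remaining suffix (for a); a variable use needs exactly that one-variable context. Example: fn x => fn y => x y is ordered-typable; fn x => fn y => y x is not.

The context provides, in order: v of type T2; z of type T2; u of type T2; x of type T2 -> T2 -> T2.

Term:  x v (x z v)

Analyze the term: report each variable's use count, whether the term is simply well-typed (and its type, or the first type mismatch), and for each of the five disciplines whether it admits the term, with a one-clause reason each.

usage: v=2; z=1; u=0; x=2
use order (left to right): x, v, x, z, v
typing: well-typed at T2
ordered: ✗ — repeated use of v ×2, x ×2; unused: u — weakening required
linear: ✗ — repeated use of v ×2, x ×2; unused: u — weakening required
affine: ✗ — repeated use of v ×2, x ×2
relevant: ✗ — unused: u — weakening required
unrestricted: ✓ — simply typable at T2; W, C, E all held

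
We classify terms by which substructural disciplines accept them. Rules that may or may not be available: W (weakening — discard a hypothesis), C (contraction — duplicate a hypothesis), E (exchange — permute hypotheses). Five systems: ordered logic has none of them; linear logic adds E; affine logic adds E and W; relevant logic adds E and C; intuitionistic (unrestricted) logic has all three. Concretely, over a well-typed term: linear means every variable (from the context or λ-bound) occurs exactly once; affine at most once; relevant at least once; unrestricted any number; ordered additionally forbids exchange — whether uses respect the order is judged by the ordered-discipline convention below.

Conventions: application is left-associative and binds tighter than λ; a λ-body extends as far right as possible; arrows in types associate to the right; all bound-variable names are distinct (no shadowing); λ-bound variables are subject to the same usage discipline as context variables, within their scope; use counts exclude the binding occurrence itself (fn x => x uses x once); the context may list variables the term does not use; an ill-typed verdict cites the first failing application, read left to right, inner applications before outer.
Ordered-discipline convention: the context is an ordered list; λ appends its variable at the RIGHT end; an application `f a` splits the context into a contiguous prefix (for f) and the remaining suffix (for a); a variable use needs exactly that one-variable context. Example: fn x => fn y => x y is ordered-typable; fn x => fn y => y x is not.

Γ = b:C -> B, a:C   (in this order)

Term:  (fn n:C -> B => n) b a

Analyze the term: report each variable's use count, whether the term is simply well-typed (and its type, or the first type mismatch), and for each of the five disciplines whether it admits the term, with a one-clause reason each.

variable uses: b=1, a=1, n (λ-bound)=1
left-to-right use order: n, b, a
typing: the term checks, with type B
ordered: ✓, b, a, n: once each, no exchange needed
linear: ✓, single use per variable (b, a, n)
affine: ✓, b, a, n: no repeats, contraction unneeded
relevant: ✓, b, a, n: all used, weakening unneeded
unrestricted: ✓, type-checks (B) and nothing is barred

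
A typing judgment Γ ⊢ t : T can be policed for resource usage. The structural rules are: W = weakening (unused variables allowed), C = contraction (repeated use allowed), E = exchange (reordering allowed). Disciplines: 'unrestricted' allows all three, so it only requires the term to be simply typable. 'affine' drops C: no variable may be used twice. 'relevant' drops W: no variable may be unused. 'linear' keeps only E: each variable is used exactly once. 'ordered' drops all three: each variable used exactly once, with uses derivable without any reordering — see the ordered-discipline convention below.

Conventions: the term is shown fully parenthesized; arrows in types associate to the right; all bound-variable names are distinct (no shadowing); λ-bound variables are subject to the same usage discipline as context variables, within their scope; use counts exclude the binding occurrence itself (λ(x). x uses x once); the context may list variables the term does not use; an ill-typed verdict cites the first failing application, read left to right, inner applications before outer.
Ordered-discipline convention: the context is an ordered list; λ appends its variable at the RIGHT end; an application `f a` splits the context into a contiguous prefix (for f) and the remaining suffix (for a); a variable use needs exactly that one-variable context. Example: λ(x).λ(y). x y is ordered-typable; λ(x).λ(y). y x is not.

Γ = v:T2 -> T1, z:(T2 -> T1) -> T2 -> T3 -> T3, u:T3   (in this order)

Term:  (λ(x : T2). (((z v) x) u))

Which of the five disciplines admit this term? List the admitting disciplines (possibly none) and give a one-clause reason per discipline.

accepted by: linear, affine, relevant, unrestricted
usage: v: 1, z: 1, u: 1, x (bound): 1
use order (left to right): z, v, x, u
typing: well-typed — term : T2 -> T3
ordered: ✗ — needs exchange: uses follow z, v, x, u
linear: ✓ — each of v, z, u, x used exactly once
affine: ✓ — at most one use each (v, z, u, x)
relevant: ✓ — none of v, z, u, x goes unused
unrestricted: ✓ — well-typed at T2 -> T3; no restrictions here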